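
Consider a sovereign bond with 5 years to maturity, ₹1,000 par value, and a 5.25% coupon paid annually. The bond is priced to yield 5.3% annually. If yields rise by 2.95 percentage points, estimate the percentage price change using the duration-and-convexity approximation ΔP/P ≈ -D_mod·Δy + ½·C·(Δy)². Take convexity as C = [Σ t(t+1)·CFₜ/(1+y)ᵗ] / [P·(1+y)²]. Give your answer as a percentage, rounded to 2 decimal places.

-11.65%

With y = 0.053:
  t   CF        PV=CF/(1+0.053)^t    t·PV        t(t+1)·PV
  1        52.50        49.8575        49.8575          99.7151
  2        52.50        47.3481        94.6962         284.0886
  3        52.50        44.9650       134.8949         539.5795
  4        52.50        42.7018       170.8071         854.0353
  5     1,052.50       812.9807     4,064.9036      24,389.4217
  Σ                    997.8531     4,515.1593      26,166.8402
P = 997.8531; D_Mac = 4.52487 yrs; D_mod = 4.29713 yrs; C = 23.64982.
Duration effect: -4.29713 × (+0.0295) = -0.126765
Convexity effect: 0.5 × 23.64982 × (0.0295)² = +0.0102906
ΔP/P ≈ -0.126765 + 0.0102906 = -0.116475 = -11.6475%.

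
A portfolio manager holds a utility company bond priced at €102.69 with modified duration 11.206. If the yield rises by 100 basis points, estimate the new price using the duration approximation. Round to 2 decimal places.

€91.18

Duration approximation: ΔP/P ≈ -D_mod · Δy = -11.206 × (+0.01) = -0.112060.
New price ≈ 102.69 × (1 - 0.112060) = 91.1825586.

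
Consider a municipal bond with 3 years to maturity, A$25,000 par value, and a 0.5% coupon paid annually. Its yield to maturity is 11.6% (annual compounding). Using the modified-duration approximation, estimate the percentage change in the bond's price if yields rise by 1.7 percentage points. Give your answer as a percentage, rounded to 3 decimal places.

Periodic yield y = 0.116. Modified duration first:
  t   CF        PV=CF/(1+0.116)^t    t·PV
  1       125.00       112.0072       112.0072
  2       125.00       100.3648       200.7297
  3    25,125.00    18,076.4643    54,229.3928
  Σ                 18,288.8363    54,542.1296
P = 18,288.8363; D_Mac = 2.98226 yrs; D_mod = 2.98226/(1+0.116) = 2.67228 yrs.
ΔP/P ≈ -D_mod · Δy = -2.67228 × (+0.017) = -0.045429 = -4.5429%.

-4.543%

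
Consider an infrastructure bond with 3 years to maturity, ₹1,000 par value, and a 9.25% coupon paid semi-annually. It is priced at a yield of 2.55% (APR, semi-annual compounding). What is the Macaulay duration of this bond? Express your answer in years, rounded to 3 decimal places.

2.718 years

Periodic yield y = 0.01275. Discount each cash flow and weight by its period:
  t   CF        PV=CF/(1+0.01275)^t    t·PV
  1        46.25        45.6677        45.6677
  2        46.25        45.0928        90.1856
  3        46.25        44.5251       133.5753
  4        46.25        43.9646       175.8582
  5        46.25        43.4111       217.0553
  6     1,046.25       969.6655     5,817.9932
  Σ                  1,192.3268     6,480.3355
Price P = Σ PV = 1,192.3268.
Macaulay duration = Σ(t·PV) / P = 6,480.3355 / 1,192.3268 = 5.43503 half-year periods.
In years: 5.43503 / 2 = 2.71752 years.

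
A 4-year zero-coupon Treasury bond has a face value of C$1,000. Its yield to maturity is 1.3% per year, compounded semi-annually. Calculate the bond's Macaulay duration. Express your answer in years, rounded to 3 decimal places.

A zero-coupon bond has a single cash flow at maturity, so its Macaulay duration equals its maturity: 4 years.
(Equivalently: 8 semi-annual periods ÷ 2 = 4 years.)

4.000 years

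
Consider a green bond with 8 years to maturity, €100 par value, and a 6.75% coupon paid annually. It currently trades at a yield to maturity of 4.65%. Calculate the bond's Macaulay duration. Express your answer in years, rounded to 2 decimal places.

6.55 years

Periodic yield y = 0.0465. Discount each cash flow and weight by its year:
  t   CF        PV=CF/(1+0.0465)^t    t·PV
  1         6.75         6.4501         6.4501
  2         6.75         6.1635        12.3269
  3         6.75         5.8896        17.6688
  4         6.75         5.6279        22.5116
  5         6.75         5.3778        26.8892
  6         6.75         5.1389        30.8333
  7         6.75         4.9105        34.3738
  8       106.75        74.2086       593.6685
  Σ                    113.7669       744.7222
Price P = Σ PV = 113.7669.
Macaulay duration = Σ(t·PV) / P = 744.7222 / 113.7669 = 6.54604 years.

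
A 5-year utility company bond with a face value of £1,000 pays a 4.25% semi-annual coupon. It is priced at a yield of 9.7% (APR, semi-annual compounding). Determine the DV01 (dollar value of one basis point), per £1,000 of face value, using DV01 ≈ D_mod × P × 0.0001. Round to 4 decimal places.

Periodic yield y = 0.0485.
  t   CF        PV=CF/(1+0.0485)^t    t·PV
  1        21.25        20.2670        20.2670
  2        21.25        19.3296        38.6591
  3        21.25        18.4354        55.3063
  4        21.25        17.5827        70.3307
  5        21.25        16.7694        83.8469
  6        21.25        15.9937        95.9621
  7        21.25        15.2539       106.7771
  8        21.25        14.5483       116.3862
  9        21.25        13.8753       124.8779
  10    1,021.25       635.9862     6,359.8624
  Σ                    788.0415     7,072.2757
P = 788.0415; D_Mac = 8.97450 half-year periods = 4.48725 yrs; D_mod = 4.27968 yrs.
DV01 ≈ 4.27968 × 788.0415 × 0.0001 = 0.337257.

£0.3373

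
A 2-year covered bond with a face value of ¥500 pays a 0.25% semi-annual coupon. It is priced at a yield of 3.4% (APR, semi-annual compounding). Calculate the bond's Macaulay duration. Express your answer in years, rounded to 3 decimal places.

Periodic yield y = 0.017. Discount each cash flow and weight by its period:
  t   CF        PV=CF/(1+0.017)^t    t·PV
  1        0.625         0.6146         0.6146
  2        0.625         0.6043         1.2086
  3        0.625         0.5942         1.7825
  4      500.625       467.9815     1,871.9262
  Σ                    469.7946     1,875.5318
Price P = Σ PV = 469.7946.
Macaulay duration = Σ(t·PV) / P = 1,875.5318 / 469.7946 = 3.99224 half-year periods.
In years: 3.99224 / 2 = 1.99612 years.

1.996 years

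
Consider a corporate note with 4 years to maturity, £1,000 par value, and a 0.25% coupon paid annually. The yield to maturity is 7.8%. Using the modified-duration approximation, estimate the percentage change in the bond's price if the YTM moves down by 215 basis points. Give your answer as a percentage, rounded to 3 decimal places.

+7.942%

Periodic yield y = 0.078. Modified duration first:
  t   CF        PV=CF/(1+0.078)^t    t·PV
  1         2.50         2.3191         2.3191
  2         2.50         2.1513         4.3026
  3         2.50         1.9956         5.9869
  4     1,002.50       742.3511     2,969.4043
  Σ                    748.8171     2,982.0129
P = 748.8171; D_Mac = 3.98230 yrs; D_mod = 3.98230/(1+0.078) = 3.69415 yrs.
ΔP/P ≈ -D_mod · Δy = -3.69415 × (-0.0215) = +0.079424 = +7.9424%.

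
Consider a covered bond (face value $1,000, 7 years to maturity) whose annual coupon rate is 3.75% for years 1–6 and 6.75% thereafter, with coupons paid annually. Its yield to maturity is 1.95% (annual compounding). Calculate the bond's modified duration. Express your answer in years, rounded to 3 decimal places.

Periodic yield y = 0.0195. First find Macaulay duration:
  t   CF        PV=CF/(1+0.0195)^t    t·PV
  1        37.50        36.7827        36.7827
  2        37.50        36.0792        72.1584
  3        37.50        35.3891       106.1673
  4        37.50        34.7122       138.8489
  5        37.50        34.0483       170.2414
  6        37.50        33.3970       200.3822
  7     1,067.50       932.5181     6,527.6267
  Σ                  1,142.9267     7,252.2076
P = 1,142.9267; Macaulay duration = 7,252.2076 / 1,142.9267 = 6.34530 years.
Modified duration = D_Mac / (1 + y) = 6.34530 / 1.0195 = 6.22393 years.

6.224 years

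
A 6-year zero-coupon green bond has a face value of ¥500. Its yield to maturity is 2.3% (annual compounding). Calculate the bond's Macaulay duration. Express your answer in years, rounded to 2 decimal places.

6.00 years

A zero-coupon bond has a single cash flow at maturity, so its Macaulay duration equals its maturity: 6 years.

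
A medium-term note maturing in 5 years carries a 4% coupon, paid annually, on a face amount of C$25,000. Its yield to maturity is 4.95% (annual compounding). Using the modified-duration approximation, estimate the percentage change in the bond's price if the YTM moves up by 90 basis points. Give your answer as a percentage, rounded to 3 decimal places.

Periodic yield y = 0.0495. Modified duration first:
  t   CF        PV=CF/(1+0.0495)^t    t·PV
  1     1,000.00       952.8347       952.8347
  2     1,000.00       907.8939     1,815.7879
  3     1,000.00       865.0728     2,595.2185
  4     1,000.00       824.2714     3,297.0856
  5    26,000.00    20,420.2537   102,101.2685
  Σ                 23,970.3265   110,762.1951
P = 23,970.3265; D_Mac = 4.62080 yrs; D_mod = 4.62080/(1+0.0495) = 4.40286 yrs.
ΔP/P ≈ -D_mod · Δy = -4.40286 × (+0.009) = -0.039626 = -3.9626%.

-3.963%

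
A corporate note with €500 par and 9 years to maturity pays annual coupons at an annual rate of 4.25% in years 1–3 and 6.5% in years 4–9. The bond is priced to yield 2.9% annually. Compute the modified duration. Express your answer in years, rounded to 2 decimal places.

7.40 years

Periodic yield y = 0.029. First find Macaulay duration:
  t   CF        PV=CF/(1+0.029)^t    t·PV
  1        21.25        20.6511        20.6511
  2        21.25        20.0691        40.1382
  3        21.25        19.5035        58.5105
  4        32.50        28.9882       115.9530
  5        32.50        28.1713       140.8564
  6        32.50        27.3773       164.2640
  7        32.50        26.6058       186.2403
  8        32.50        25.8559       206.8475
  9       532.50       411.7004     3,705.3032
  Σ                    608.9226     4,638.7643
P = 608.9226; Macaulay duration = 4,638.7643 / 608.9226 = 7.61799 years.
Modified duration = D_Mac / (1 + y) = 7.61799 / 1.029 = 7.40329 years.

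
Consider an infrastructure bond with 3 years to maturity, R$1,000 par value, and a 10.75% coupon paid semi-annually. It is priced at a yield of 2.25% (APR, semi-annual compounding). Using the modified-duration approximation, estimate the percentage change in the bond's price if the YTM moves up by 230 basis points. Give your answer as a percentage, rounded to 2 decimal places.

-6.11%

Periodic yield y = 0.01125. Modified duration first:
  t   CF        PV=CF/(1+0.01125)^t    t·PV
  1        53.75        53.1520        53.1520
  2        53.75        52.5607       105.1215
  3        53.75        51.9760       155.9280
  4        53.75        51.3978       205.5911
  5        53.75        50.8260       254.1299
  6     1,053.75       985.3406     5,912.0436
  Σ                  1,245.2531     6,685.9662
P = 1,245.2531; D_Mac = 5.36916 half-year periods = 2.68458 yrs; D_mod = 2.68458/(1+0.01125) = 2.65472 yrs.
ΔP/P ≈ -D_mod · Δy = -2.65472 × (+0.023) = -0.061058 = -6.1058%.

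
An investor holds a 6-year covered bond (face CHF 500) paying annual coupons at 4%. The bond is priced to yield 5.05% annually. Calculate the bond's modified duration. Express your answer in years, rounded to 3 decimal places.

5.173 years

Periodic yield y = 0.0505. First find Macaulay duration:
  t   CF        PV=CF/(1+0.0505)^t    t·PV
  1        20.00        19.0386        19.0386
  2        20.00        18.1233        36.2467
  3        20.00        17.2521        51.7563
  4        20.00        16.4227        65.6910
  5        20.00        15.6333        78.1663
  6       520.00       386.9252     2,321.5511
  Σ                    473.3952     2,572.4499
P = 473.3952; Macaulay duration = 2,572.4499 / 473.3952 = 5.43404 years.
Modified duration = D_Mac / (1 + y) = 5.43404 / 1.0505 = 5.17282 years.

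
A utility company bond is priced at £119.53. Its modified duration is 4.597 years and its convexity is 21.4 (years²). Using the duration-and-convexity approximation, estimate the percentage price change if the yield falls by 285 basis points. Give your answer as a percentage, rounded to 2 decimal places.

Duration effect: -D_mod·Δy = -4.597 × (-0.0285) = +0.1310145
Convexity effect: ½·C·(Δy)² = 0.5 × 21.4 × (-0.0285)² = +0.008691075
ΔP/P ≈ +0.1310145 + 0.008691075 = +0.139705575
= +13.9705575%.

+13.97%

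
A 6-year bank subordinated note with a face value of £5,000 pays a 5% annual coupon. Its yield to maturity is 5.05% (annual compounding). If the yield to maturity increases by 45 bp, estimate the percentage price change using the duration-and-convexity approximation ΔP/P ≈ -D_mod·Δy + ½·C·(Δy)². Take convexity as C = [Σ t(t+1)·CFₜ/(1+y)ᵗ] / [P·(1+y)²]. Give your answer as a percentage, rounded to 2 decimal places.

-2.25%

With y = 0.0505:
  t   CF        PV=CF/(1+0.0505)^t    t·PV        t(t+1)·PV
  1       250.00       237.9819       237.9819         475.9638
  2       250.00       226.5416       453.0831       1,359.2494
  3       250.00       215.6512       646.9535       2,587.8142
  4       250.00       205.2843       821.1373       4,105.6864
  5       250.00       195.4158       977.0791       5,862.4747
  6     5,250.00     3,906.4562    23,438.7374     164,071.1618
  Σ                  4,987.3310    26,574.9724     178,462.3503
P = 4,987.3310; D_Mac = 5.32850 yrs; D_mod = 5.07234 yrs; C = 32.42547.
Duration effect: -5.07234 × (+0.0045) = -0.022826
Convexity effect: 0.5 × 32.42547 × (0.0045)² = +0.0003283
ΔP/P ≈ -0.022826 + 0.0003283 = -0.022497 = -2.2497%.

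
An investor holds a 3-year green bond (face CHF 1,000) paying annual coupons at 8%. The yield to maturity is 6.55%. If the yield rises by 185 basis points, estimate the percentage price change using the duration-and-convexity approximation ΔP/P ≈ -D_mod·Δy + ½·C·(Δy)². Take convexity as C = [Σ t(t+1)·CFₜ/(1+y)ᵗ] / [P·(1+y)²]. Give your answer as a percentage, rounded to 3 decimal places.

With y = 0.0655:
  t   CF        PV=CF/(1+0.0655)^t    t·PV        t(t+1)·PV
  1        80.00        75.0821        75.0821         150.1642
  2        80.00        70.4666       140.9331         422.7994
  3     1,080.00       892.8189     2,678.4568      10,713.8272
  Σ                  1,038.3676     2,894.4721      11,286.7909
P = 1,038.3676; D_Mac = 2.78752 yrs; D_mod = 2.61616 yrs; C = 9.57442.
Duration effect: -2.61616 × (+0.0185) = -0.048399
Convexity effect: 0.5 × 9.57442 × (0.0185)² = +0.0016384
ΔP/P ≈ -0.048399 + 0.0016384 = -0.046761 = -4.6761%.

-4.676%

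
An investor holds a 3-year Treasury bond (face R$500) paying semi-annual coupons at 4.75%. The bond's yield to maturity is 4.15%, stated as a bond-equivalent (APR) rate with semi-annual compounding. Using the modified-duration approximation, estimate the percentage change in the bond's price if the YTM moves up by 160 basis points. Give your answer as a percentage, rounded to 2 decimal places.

Periodic yield y = 0.02075. Modified duration first:
  t   CF        PV=CF/(1+0.02075)^t    t·PV
  1       11.875        11.6336        11.6336
  2       11.875        11.3971        22.7942
  3       11.875        11.1654        33.4963
  4       11.875        10.9385        43.7538
  5       11.875        10.7161        53.5805
  6      511.875       452.5302     2,715.1813
  Σ                    508.3809     2,880.4398
P = 508.3809; D_Mac = 5.66591 half-year periods = 2.83295 yrs; D_mod = 2.83295/(1+0.02075) = 2.77537 yrs.
ΔP/P ≈ -D_mod · Δy = -2.77537 × (+0.016) = -0.044406 = -4.4406%.

-4.44%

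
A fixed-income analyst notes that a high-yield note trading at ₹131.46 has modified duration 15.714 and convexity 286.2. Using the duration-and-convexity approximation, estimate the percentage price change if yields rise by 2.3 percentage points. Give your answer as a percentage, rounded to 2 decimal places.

Duration effect: -D_mod·Δy = -15.714 × (+0.023) = -0.361422
Convexity effect: ½·C·(Δy)² = 0.5 × 286.2 × (0.023)² = +0.0756999
ΔP/P ≈ -0.361422 + 0.0756999 = -0.2857221
= -28.57221%.

-28.57%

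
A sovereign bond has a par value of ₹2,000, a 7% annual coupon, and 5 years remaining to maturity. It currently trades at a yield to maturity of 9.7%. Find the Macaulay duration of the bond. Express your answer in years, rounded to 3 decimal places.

Periodic yield y = 0.097. Discount each cash flow and weight by its year:
  t   CF        PV=CF/(1+0.097)^t    t·PV
  1       140.00       127.6208       127.6208
  2       140.00       116.3362       232.6723
  3       140.00       106.0494       318.1482
  4       140.00        96.6722       386.6887
  5     2,140.00     1,347.0404     6,735.2022
  Σ                  1,793.7190     7,800.3322
Price P = Σ PV = 1,793.7190.
Macaulay duration = Σ(t·PV) / P = 7,800.3322 / 1,793.7190 = 4.34869 years.

4.349 years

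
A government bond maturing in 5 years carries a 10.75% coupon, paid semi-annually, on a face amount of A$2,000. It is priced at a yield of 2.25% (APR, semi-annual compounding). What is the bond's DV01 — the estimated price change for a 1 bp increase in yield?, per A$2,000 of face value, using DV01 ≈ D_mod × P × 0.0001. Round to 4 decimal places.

Periodic yield y = 0.01125.
  t   CF        PV=CF/(1+0.01125)^t    t·PV
  1       107.50       106.3041       106.3041
  2       107.50       105.1215       210.2429
  3       107.50       103.9520       311.8560
  4       107.50       102.7956       411.1822
  5       107.50       101.6520       508.2598
  6       107.50       100.5211       603.1266
  7       107.50        99.4028       695.8198
  8       107.50        98.2970       786.3759
  9       107.50        97.2034       874.8310
  10    2,107.50     1,884.4397    18,844.3967
  Σ                  2,799.6891    23,352.3950
P = 2,799.6891; D_Mac = 8.34107 half-year periods = 4.17053 yrs; D_mod = 4.12414 yrs.
DV01 ≈ 4.12414 × 2,799.6891 × 0.0001 = 1.154630.

A$1.1546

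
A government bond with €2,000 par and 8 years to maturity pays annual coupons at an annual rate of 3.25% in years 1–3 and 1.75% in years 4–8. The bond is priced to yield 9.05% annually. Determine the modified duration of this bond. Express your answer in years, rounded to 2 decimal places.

6.45 years

Periodic yield y = 0.0905. First find Macaulay duration:
  t   CF        PV=CF/(1+0.0905)^t    t·PV
  1        65.00        59.6057        59.6057
  2        65.00        54.6590       109.3181
  3        65.00        50.1229       150.3688
  4        35.00        24.7494        98.9978
  5        35.00        22.6955       113.4775
  6        35.00        20.8120       124.8721
  7        35.00        19.0848       133.5938
  8     2,035.00     1,017.5577     8,140.4618
  Σ                  1,269.2871     8,930.6954
P = 1,269.2871; Macaulay duration = 8,930.6954 / 1,269.2871 = 7.03599 years.
Modified duration = D_Mac / (1 + y) = 7.03599 / 1.0905 = 6.45208 years.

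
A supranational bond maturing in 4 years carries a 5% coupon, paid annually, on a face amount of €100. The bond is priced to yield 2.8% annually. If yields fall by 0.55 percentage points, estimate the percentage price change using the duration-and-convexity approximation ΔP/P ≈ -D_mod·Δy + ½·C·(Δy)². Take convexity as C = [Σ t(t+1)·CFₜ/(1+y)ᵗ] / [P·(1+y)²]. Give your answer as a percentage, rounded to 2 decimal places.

+2.02%

With y = 0.028:
  t   CF        PV=CF/(1+0.028)^t    t·PV        t(t+1)·PV
  1         5.00         4.8638         4.8638           9.7276
  2         5.00         4.7313         9.4627          28.3880
  3         5.00         4.6025        13.8074          55.2296
  4       105.00        94.0193       376.0771       1,880.3853
  Σ                    108.2169       404.2109       1,973.7305
P = 108.2169; D_Mac = 3.73519 yrs; D_mod = 3.63346 yrs; C = 17.25864.
Duration effect: -3.63346 × (-0.0055) = +0.019984
Convexity effect: 0.5 × 17.25864 × (-0.0055)² = +0.0002610
ΔP/P ≈ +0.019984 + 0.0002610 = +0.020245 = +2.0245%.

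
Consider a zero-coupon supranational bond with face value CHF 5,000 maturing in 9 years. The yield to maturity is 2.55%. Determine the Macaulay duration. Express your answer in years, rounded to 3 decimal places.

9.000 years

A zero-coupon bond has a single cash flow at maturity, so its Macaulay duration equals its maturity: 9 years.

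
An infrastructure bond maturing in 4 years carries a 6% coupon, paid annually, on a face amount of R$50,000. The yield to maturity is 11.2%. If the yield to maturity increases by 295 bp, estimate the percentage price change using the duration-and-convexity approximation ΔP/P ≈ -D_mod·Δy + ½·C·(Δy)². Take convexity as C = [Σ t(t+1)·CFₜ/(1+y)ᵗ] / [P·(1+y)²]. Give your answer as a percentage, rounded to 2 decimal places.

-9.04%

With y = 0.112:
  t   CF        PV=CF/(1+0.112)^t    t·PV        t(t+1)·PV
  1     3,000.00     2,697.8417     2,697.8417       5,395.6835
  2     3,000.00     2,426.1167     4,852.2333      14,556.7000
  3     3,000.00     2,181.7596     6,545.2788      26,181.1150
  4    53,000.00    34,662.2476   138,648.9905     693,244.9527
  Σ                 41,967.9656   152,744.3443     739,378.4511
P = 41,967.9656; D_Mac = 3.63955 yrs; D_mod = 3.27297 yrs; C = 14.24752.
Duration effect: -3.27297 × (+0.0295) = -0.096553
Convexity effect: 0.5 × 14.24752 × (0.0295)² = +0.0061995
ΔP/P ≈ -0.096553 + 0.0061995 = -0.090353 = -9.0353%.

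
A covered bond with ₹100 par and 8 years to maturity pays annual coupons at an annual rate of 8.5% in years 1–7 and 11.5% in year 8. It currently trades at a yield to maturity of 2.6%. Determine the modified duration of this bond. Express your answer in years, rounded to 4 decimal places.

Periodic yield y = 0.026. First find Macaulay duration:
  t   CF        PV=CF/(1+0.026)^t    t·PV
  1         8.50         8.2846         8.2846
  2         8.50         8.0747        16.1493
  3         8.50         7.8700        23.6101
  4         8.50         7.6706        30.6824
  5         8.50         7.4762        37.3811
  6         8.50         7.2868        43.7206
  7         8.50         7.1021        49.7148
  8       111.50        90.8021       726.4169
  Σ                    144.5671       935.9599
P = 144.5671; Macaulay duration = 935.9599 / 144.5671 = 6.47422 years.
Modified duration = D_Mac / (1 + y) = 6.47422 / 1.026 = 6.31016 years.

6.3102 years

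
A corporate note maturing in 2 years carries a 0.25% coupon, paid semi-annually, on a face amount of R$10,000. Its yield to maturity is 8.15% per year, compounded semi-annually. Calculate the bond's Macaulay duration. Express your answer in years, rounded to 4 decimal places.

Periodic yield y = 0.04075. Discount each cash flow and weight by its period:
  t   CF        PV=CF/(1+0.04075)^t    t·PV
  1        12.50        12.0106        12.0106
  2        12.50        11.5403        23.0806
  3        12.50        11.0884        33.2653
  4    10,012.50     8,534.0828    34,136.3311
  Σ                  8,568.7221    34,204.6876
Price P = Σ PV = 8,568.7221.
Macaulay duration = Σ(t·PV) / P = 34,204.6876 / 8,568.7221 = 3.99181 half-year periods.
In years: 3.99181 / 2 = 1.99590 years.

1.9959 years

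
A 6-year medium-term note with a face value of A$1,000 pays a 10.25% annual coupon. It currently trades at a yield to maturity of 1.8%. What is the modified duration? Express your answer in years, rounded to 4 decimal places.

4.9125 years

Periodic yield y = 0.018. First find Macaulay duration:
  t   CF        PV=CF/(1+0.018)^t    t·PV
  1       102.50       100.6876       100.6876
  2       102.50        98.9073       197.8146
  3       102.50        97.1584       291.4753
  4       102.50        95.4405       381.7620
  5       102.50        93.7530       468.7648
  6     1,102.50       990.5854     5,943.5125
  Σ                  1,476.5322     7,384.0169
P = 1,476.5322; Macaulay duration = 7,384.0169 / 1,476.5322 = 5.00092 years.
Modified duration = D_Mac / (1 + y) = 5.00092 / 1.018 = 4.91249 years.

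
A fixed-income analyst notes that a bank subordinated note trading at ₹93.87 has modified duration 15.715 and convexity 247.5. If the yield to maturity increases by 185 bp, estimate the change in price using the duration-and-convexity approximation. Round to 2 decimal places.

Duration effect: -D_mod·Δy = -15.715 × (+0.0185) = -0.2907275
Convexity effect: ½·C·(Δy)² = 0.5 × 247.5 × (0.0185)² = +0.0423534375
ΔP/P ≈ -0.2907275 + 0.0423534375 = -0.2483740625
ΔP ≈ 93.87 × (-0.2483740625) = -23.314873246875.

-₹23.31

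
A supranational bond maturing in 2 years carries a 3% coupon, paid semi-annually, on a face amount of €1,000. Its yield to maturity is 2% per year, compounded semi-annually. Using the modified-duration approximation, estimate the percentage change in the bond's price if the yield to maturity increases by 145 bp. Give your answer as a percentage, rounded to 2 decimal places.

-2.81%

Periodic yield y = 0.01. Modified duration first:
  t   CF        PV=CF/(1+0.01)^t    t·PV
  1        15.00        14.8515        14.8515
  2        15.00        14.7044        29.4089
  3        15.00        14.5589        43.6766
  4     1,015.00       975.3950     3,901.5802
  Σ                  1,019.5098     3,989.5171
P = 1,019.5098; D_Mac = 3.91317 half-year periods = 1.95659 yrs; D_mod = 1.95659/(1+0.01) = 1.93721 yrs.
ΔP/P ≈ -D_mod · Δy = -1.93721 × (+0.0145) = -0.028090 = -2.8090%.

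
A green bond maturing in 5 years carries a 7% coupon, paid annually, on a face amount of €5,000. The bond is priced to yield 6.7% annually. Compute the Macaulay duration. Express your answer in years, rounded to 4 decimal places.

4.3914 years

Periodic yield y = 0.067. Discount each cash flow and weight by its year:
  t   CF        PV=CF/(1+0.067)^t    t·PV
  1       350.00       328.0225       328.0225
  2       350.00       307.4250       614.8500
  3       350.00       288.1209       864.3627
  4       350.00       270.0290     1,080.1159
  5     5,350.00     3,868.4028    19,342.0138
  Σ                  5,062.0002    22,229.3650
Price P = Σ PV = 5,062.0002.
Macaulay duration = Σ(t·PV) / P = 22,229.3650 / 5,062.0002 = 4.39142 years.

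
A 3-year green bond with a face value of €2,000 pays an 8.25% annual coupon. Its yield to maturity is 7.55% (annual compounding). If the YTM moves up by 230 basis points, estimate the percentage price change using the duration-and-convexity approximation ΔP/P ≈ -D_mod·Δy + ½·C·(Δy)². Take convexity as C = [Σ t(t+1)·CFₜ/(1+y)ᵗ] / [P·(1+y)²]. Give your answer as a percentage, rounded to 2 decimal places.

-5.70%

With y = 0.0755:
  t   CF        PV=CF/(1+0.0755)^t    t·PV        t(t+1)·PV
  1       165.00       153.4170       153.4170         306.8340
  2       165.00       142.6472       285.2943         855.8829
  3     2,165.00     1,740.3102     5,220.9305      20,883.7220
  Σ                  2,036.3743     5,659.6418      22,046.4389
P = 2,036.3743; D_Mac = 2.77927 yrs; D_mod = 2.58417 yrs; C = 9.35966.
Duration effect: -2.58417 × (+0.023) = -0.059436
Convexity effect: 0.5 × 9.35966 × (0.023)² = +0.0024756
ΔP/P ≈ -0.059436 + 0.0024756 = -0.056960 = -5.6960%.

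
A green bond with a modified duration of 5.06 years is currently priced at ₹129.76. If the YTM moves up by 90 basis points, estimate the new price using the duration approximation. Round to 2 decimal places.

₹123.85

Duration approximation: ΔP/P ≈ -D_mod · Δy = -5.06 × (+0.009) = -0.045540.
New price ≈ 129.76 × (1 - 0.045540) = 123.8507296.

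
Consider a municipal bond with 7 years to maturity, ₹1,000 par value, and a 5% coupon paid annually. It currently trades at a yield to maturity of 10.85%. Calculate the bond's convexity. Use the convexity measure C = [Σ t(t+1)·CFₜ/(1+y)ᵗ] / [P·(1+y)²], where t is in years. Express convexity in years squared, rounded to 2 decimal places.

36.08

With y = 0.1085:
  t   CF        PV=CF/(1+0.1085)^t    t·PV        t(t+1)·PV
  1        50.00        45.1060        45.1060          90.2120
  2        50.00        40.6910        81.3820         244.1461
  3        50.00        36.7082       110.1246         440.4982
  4        50.00        33.1152       132.4607         662.3037
  5        50.00        29.8739       149.3694         896.2162
  6        50.00        26.9498       161.6989       1,131.8923
  7     1,050.00       510.5513     3,573.8594      28,590.8748
  Σ                    722.9954     4,254.0010      32,056.1434
P = 722.9954.
Convexity = Σ t(t+1)·PV / [P·(1+y)²] = 32,056.1434 / (722.9954 × 1.228772) = 36.08314.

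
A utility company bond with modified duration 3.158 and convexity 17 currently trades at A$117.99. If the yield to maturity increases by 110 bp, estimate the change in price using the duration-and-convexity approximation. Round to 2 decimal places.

Duration effect: -D_mod·Δy = -3.158 × (+0.011) = -0.034738
Convexity effect: ½·C·(Δy)² = 0.5 × 17 × (0.011)² = +0.0010285
ΔP/P ≈ -0.034738 + 0.0010285 = -0.0337095
ΔP ≈ 117.99 × (-0.0337095) = -3.977383905.

-A$3.98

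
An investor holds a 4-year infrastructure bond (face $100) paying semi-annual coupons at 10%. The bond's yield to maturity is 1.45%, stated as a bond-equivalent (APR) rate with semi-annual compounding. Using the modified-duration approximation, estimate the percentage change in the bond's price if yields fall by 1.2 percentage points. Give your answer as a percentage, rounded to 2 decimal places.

Periodic yield y = 0.00725. Modified duration first:
  t   CF        PV=CF/(1+0.00725)^t    t·PV
  1         5.00         4.9640         4.9640
  2         5.00         4.9283         9.8566
  3         5.00         4.8928        14.6784
  4         5.00         4.8576        19.4304
  5         5.00         4.8226        24.1131
  6         5.00         4.7879        28.7275
  7         5.00         4.7535        33.2742
  8       105.00        99.1040       792.8318
  Σ                    133.1107       927.8760
P = 133.1107; D_Mac = 6.97071 half-year periods = 3.48536 yrs; D_mod = 3.48536/(1+0.00725) = 3.46027 yrs.
ΔP/P ≈ -D_mod · Δy = -3.46027 × (-0.012) = +0.041523 = +4.1523%.

+4.15%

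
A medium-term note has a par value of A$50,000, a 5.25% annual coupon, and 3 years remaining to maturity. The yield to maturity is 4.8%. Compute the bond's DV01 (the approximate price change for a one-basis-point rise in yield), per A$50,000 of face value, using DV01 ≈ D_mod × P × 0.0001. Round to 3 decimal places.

Periodic yield y = 0.048.
  t   CF        PV=CF/(1+0.048)^t    t·PV
  1     2,625.00     2,504.7710     2,504.7710
  2     2,625.00     2,390.0487     4,780.0973
  3    52,625.00    45,720.2147   137,160.6440
  Σ                 50,615.0343   144,445.5123
P = 50,615.0343; D_Mac = 2.85381 yrs; D_mod = 2.72310 yrs.
DV01 ≈ 2.72310 × 50,615.0343 × 0.0001 = 13.782969.

A$13.783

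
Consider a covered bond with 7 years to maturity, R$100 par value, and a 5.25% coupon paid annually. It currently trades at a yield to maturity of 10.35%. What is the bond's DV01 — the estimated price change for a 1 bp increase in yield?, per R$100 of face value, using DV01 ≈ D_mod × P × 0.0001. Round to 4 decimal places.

R$0.0401

Periodic yield y = 0.1035.
  t   CF        PV=CF/(1+0.1035)^t    t·PV
  1         5.25         4.7576         4.7576
  2         5.25         4.3114         8.6227
  3         5.25         3.9070        11.7210
  4         5.25         3.5405        14.1622
  5         5.25         3.2085        16.0423
  6         5.25         2.9075        17.4452
  7       105.25        52.8221       369.7548
  Σ                     75.4546       442.5058
P = 75.4546; D_Mac = 5.86453 yrs; D_mod = 5.31448 yrs.
DV01 ≈ 5.31448 × 75.4546 × 0.0001 = 0.040100.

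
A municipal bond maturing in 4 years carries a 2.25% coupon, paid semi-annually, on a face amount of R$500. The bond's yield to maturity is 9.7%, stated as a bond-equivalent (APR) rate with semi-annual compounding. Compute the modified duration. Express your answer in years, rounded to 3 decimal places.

Periodic yield y = 0.0485. First find Macaulay duration:
  t   CF        PV=CF/(1+0.0485)^t    t·PV
  1        5.625         5.3648         5.3648
  2        5.625         5.1166        10.2333
  3        5.625         4.8800        14.6399
  4        5.625         4.6542        18.6170
  5        5.625         4.4390        22.1948
  6        5.625         4.2336        25.4017
  7        5.625         4.0378        28.2645
  8      505.625       346.1633     2,769.3066
  Σ                    378.8894     2,894.0226
P = 378.8894; Macaulay duration = 2,894.0226 / 378.8894 = 7.63817 half-year periods = 3.81909 years.
Modified duration = D_Mac / (1 + y) = 3.81909 / 1.0485 = 3.64243 years.

3.642 years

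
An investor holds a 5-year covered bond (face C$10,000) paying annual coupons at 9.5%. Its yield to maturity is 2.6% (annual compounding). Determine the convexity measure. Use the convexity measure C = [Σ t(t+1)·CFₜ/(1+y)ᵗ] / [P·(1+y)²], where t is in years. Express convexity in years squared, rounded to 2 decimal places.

23.32

With y = 0.026:
  t   CF        PV=CF/(1+0.026)^t    t·PV        t(t+1)·PV
  1       950.00       925.9259       925.9259       1,851.8519
  2       950.00       902.4619     1,804.9238       5,414.7715
  3       950.00       879.5925     2,638.7775      10,555.1101
  4       950.00       857.3026     3,429.2106      17,146.0528
  5    10,950.00     9,631.1316    48,155.6578     288,933.9468
  Σ                 13,196.4146    56,954.4957     323,901.7331
P = 13,196.4146.
Convexity = Σ t(t+1)·PV / [P·(1+y)²] = 323,901.7331 / (13,196.4146 × 1.052676) = 23.31646.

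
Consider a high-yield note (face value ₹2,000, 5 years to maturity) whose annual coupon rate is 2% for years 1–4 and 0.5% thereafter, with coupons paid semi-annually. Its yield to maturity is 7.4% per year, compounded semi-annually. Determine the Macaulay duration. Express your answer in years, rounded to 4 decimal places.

4.7460 years

Periodic yield y = 0.037. Discount each cash flow and weight by its period:
  t   CF        PV=CF/(1+0.037)^t    t·PV
  1        20.00        19.2864        19.2864
  2        20.00        18.5983        37.1965
  3        20.00        17.9347        53.8041
  4        20.00        17.2948        69.1791
  5        20.00        16.6777        83.3885
  6        20.00        16.0826        96.4959
  7        20.00        15.5088       108.5617
  8        20.00        14.9555       119.6437
  9         5.00         3.6055        32.4492
  10    2,005.00     1,394.2056    13,942.0557
  Σ                  1,534.1498    14,562.0608
Price P = Σ PV = 1,534.1498.
Macaulay duration = Σ(t·PV) / P = 14,562.0608 / 1,534.1498 = 9.49194 half-year periods.
In years: 9.49194 / 2 = 4.74597 years.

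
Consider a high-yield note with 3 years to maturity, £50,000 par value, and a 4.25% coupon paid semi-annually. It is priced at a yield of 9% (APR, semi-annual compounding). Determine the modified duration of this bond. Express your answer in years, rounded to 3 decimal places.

Periodic yield y = 0.045. First find Macaulay duration:
  t   CF        PV=CF/(1+0.045)^t    t·PV
  1     1,062.50     1,016.7464     1,016.7464
  2     1,062.50       972.9631     1,945.9261
  3     1,062.50       931.0651     2,793.1954
  4     1,062.50       890.9714     3,563.8857
  5     1,062.50       852.6042     4,263.0212
  6    51,062.50    39,210.6761   235,264.0568
  Σ                 43,875.0264   248,846.8317
P = 43,875.0264; Macaulay duration = 248,846.8317 / 43,875.0264 = 5.67172 half-year periods = 2.83586 years.
Modified duration = D_Mac / (1 + y) = 2.83586 / 1.045 = 2.71374 years.

2.714 years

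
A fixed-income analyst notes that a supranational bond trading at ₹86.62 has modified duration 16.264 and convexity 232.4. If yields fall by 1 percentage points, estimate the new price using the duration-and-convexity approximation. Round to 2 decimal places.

₹101.71

Duration effect: -D_mod·Δy = -16.264 × (-0.01) = +0.162640
Convexity effect: ½·C·(Δy)² = 0.5 × 232.4 × (-0.01)² = +0.0116200
ΔP/P ≈ +0.162640 + 0.0116200 = +0.174260
New price ≈ 86.62 × (1 + 0.174260) = 101.7144012.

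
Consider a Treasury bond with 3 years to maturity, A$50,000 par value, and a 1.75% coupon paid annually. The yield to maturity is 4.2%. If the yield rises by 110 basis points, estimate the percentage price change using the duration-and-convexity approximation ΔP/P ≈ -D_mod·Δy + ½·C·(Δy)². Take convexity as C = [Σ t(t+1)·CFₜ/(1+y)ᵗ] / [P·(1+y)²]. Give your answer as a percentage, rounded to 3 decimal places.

-3.045%

With y = 0.042:
  t   CF        PV=CF/(1+0.042)^t    t·PV        t(t+1)·PV
  1       875.00       839.7313       839.7313       1,679.4626
  2       875.00       805.8842     1,611.7683       4,835.3049
  3    50,875.00    44,967.7611   134,903.2834     539,613.1336
  Σ                 46,613.3766   137,354.7830     546,127.9011
P = 46,613.3766; D_Mac = 2.94668 yrs; D_mod = 2.82791 yrs; C = 10.79067.
Duration effect: -2.82791 × (+0.011) = -0.031107
Convexity effect: 0.5 × 10.79067 × (0.011)² = +0.0006528
ΔP/P ≈ -0.031107 + 0.0006528 = -0.030454 = -3.0454%.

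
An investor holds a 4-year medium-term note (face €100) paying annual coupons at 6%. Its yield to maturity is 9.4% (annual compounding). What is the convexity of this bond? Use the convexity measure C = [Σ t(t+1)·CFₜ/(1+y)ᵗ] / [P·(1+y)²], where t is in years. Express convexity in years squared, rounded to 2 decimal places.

14.78

With y = 0.094:
  t   CF        PV=CF/(1+0.094)^t    t·PV        t(t+1)·PV
  1         6.00         5.4845         5.4845          10.9689
  2         6.00         5.0132        10.0264          30.0793
  3         6.00         4.5825        13.7474          54.9896
  4       106.00        74.0008       296.0033       1,480.0166
  Σ                     89.0810       325.2616       1,576.0544
P = 89.0810.
Convexity = Σ t(t+1)·PV / [P·(1+y)²] = 1,576.0544 / (89.0810 × 1.196836) = 14.78263.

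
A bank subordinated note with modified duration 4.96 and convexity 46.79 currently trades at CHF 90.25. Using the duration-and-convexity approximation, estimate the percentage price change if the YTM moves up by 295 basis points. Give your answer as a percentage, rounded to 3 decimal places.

Duration effect: -D_mod·Δy = -4.96 × (+0.0295) = -0.146320
Convexity effect: ½·C·(Δy)² = 0.5 × 46.79 × (0.0295)² = +0.02035949875
ΔP/P ≈ -0.146320 + 0.02035949875 = -0.12596050125
= -12.596050125%.

-12.596%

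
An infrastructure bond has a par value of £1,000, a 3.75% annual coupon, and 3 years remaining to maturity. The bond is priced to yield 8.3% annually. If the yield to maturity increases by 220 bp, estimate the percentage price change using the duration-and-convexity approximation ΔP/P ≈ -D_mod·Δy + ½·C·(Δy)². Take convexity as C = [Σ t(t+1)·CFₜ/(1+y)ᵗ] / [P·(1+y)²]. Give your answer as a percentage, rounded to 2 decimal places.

-5.63%

With y = 0.083:
  t   CF        PV=CF/(1+0.083)^t    t·PV        t(t+1)·PV
  1        37.50        34.6260        34.6260          69.2521
  2        37.50        31.9723        63.9447         191.8340
  3     1,037.50       816.7756     2,450.3267       9,801.3068
  Σ                    883.3739     2,548.8974      10,062.3928
P = 883.3739; D_Mac = 2.88541 yrs; D_mod = 2.66428 yrs; C = 9.71180.
Duration effect: -2.66428 × (+0.022) = -0.058614
Convexity effect: 0.5 × 9.71180 × (0.022)² = +0.0023503
ΔP/P ≈ -0.058614 + 0.0023503 = -0.056264 = -5.6264%.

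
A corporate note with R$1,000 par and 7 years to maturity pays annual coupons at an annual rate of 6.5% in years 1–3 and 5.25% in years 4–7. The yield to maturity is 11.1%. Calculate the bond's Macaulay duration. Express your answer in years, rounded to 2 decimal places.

5.68 years

Periodic yield y = 0.111. Discount each cash flow and weight by its year:
  t   CF        PV=CF/(1+0.111)^t    t·PV
  1        65.00        58.5059        58.5059
  2        65.00        52.6605       105.3211
  3        65.00        47.3992       142.1977
  4        52.50        34.4590       137.8361
  5        52.50        31.0162       155.0812
  6        52.50        27.9174       167.5044
  7     1,052.50       503.7600     3,526.3201
  Σ                    755.7183     4,292.7663
Price P = Σ PV = 755.7183.
Macaulay duration = Σ(t·PV) / P = 4,292.7663 / 755.7183 = 5.68038 years.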